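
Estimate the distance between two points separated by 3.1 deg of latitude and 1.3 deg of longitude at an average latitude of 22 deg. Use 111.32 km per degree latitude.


dlat_km = 3.1 * 111.32 = 345.092
dlon_km = 1.3 * 111.32 * cos(22) ≈ 134.178
dist = sqrt(345.092^2 + 134.178^2) ≈ 370.3 km

370.3 km


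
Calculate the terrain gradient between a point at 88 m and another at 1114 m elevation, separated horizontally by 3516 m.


gradient = (1114 - 88) / 3516 = 1026 / 3516 = 0.2918

0.2918


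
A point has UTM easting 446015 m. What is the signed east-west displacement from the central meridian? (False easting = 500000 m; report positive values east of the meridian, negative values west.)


displacement = 446015 - 500000 = -53985 m

-53985 m


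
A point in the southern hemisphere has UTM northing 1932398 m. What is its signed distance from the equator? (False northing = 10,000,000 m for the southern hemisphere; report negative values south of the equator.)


For southern: actual = 1932398 - 10000000 = -8067602 m

-8067602 m


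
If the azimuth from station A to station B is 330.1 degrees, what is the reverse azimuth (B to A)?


back azimuth = (330.1 + 180) mod 360 = 150.1 degrees

150.1 degrees


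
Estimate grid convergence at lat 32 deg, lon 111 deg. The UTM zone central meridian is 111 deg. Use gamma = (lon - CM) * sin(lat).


gamma = (111 - 111) * sin(32) = 0 * 0.529919 = 0.0 degrees

0.0 degrees


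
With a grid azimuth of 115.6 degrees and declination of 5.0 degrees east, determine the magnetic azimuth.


magnetic azimuth = grid azimuth - declination (east +ve)
mag_az = 115.6 - 5.0 = 110.6 degrees

110.6 degrees


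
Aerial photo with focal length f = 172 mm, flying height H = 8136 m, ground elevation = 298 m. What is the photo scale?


scale = f / (H - h) = 172 mm / 7838 m = 172 / 7838000 = 1:45570

1:45570


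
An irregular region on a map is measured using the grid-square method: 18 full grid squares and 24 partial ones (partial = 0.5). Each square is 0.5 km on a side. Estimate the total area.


effective squares = 18 + 24 * 0.5 = 30.0
area = 30.0 * 0.25 = 7.5 km^2

7.5 km^2


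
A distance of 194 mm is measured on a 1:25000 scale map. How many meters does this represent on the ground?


ground = 194 mm * 25000 / 1000 = 4850.0 m

4850.0 m


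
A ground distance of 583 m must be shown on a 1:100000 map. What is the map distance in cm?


map_cm = 583 * 100 / 100000 = 0.583 cm ≈ 0.58 cm

0.58 cm


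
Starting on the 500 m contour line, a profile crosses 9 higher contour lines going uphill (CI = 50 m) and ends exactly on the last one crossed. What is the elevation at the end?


elevation = 500 + 9 * 50 = 950 m

950 m


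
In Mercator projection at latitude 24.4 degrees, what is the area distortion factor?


area_distortion = 1/cos^2(24.4) = 1.206

1.206


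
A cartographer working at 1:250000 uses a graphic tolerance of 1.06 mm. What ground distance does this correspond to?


ground = 1.06 mm * 250000 / 1000 = 265.0 m

265.0 m


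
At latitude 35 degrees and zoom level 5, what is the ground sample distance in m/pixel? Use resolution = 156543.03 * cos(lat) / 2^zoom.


res = 156543.03 * cos(35) / 2^5 = 156543.03 * 0.81915204 / 32 = 4007.27 m/pixel

4007.27 m/pixel


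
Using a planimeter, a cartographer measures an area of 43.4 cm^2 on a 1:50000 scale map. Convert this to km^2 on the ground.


ground_area = 43.4 * (50000/100)^2 = 10850000.0 m^2 = 10.85 km^2

10.85 km^2


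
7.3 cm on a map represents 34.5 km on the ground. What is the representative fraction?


ground = 34.5 km = 3450000 cm; RF denominator = ground / map = 3450000 / 7.3 ≈ 472603; RF = 1:472603

1:472603


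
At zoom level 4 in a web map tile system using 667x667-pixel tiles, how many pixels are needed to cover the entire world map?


tiles per axis = 2^4 = 16
total tiles = 16^2 = 256
pixels per axis = 16 * 667 = 10672
total pixels = 10672^2 = 113891584

113891584 pixels


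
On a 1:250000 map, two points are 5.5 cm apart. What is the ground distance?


ground = 5.5 cm * 250000 / 100 = 13750.0 m = 13.75 km

13.75 km


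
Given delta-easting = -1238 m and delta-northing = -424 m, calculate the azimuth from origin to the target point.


az = atan2(-1238, -424) = -108.9 deg
adjusted to 0-360: 251.1 degrees

251.1 degrees


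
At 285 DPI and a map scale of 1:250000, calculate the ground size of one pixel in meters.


pixel_cm = 2.54 / 285 ≈ 0.008912 cm
ground = pixel_cm * 250000 / 100 = 2.54 * 250000 / (285 * 100) = 635000 / 28500 ≈ 22.28 m

22.28 m


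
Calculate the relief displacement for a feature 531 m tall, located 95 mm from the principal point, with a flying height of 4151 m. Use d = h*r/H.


d = h * r / H = 531 * 95 / 4151 = 12.15 mm

12.15 mm


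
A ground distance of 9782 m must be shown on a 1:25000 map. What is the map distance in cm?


map_cm = 9782 * 100 / 25000 = 39.128 cm ≈ 39.13 cm

39.13 cm


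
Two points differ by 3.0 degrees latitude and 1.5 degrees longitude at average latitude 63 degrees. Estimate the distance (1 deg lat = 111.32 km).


dlat_km = 3.0 * 111.32 = 333.96
dlon_km = 1.5 * 111.32 * cos(63) ≈ 75.807
dist = sqrt(333.96^2 + 75.807^2) ≈ 342.5 km

342.5 km


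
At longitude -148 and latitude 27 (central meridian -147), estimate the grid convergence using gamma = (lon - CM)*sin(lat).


gamma = (-148 - -147) * sin(27) = -1 * 0.45399 = -0.454 degrees

-0.454 degrees


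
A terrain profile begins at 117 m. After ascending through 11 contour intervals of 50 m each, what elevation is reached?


elevation = 117 + 11 * 50 = 667 m

667 m


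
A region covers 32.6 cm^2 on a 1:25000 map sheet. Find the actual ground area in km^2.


ground_area = 32.6 * (25000/100)^2 = 2037500.0 m^2 = 2.0375 km^2 ≈ 2.038 km^2

2.038 km^2


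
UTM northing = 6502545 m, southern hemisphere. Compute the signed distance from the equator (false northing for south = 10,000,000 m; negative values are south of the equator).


For southern: actual = 6502545 - 10000000 = -3497455 m

-3497455 m


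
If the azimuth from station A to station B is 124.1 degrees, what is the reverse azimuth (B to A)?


back azimuth = (124.1 + 180) mod 360 = 304.1 degrees

304.1 degrees


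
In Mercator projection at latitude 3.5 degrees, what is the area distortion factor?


area_distortion = 1/cos^2(3.5) = 1.004

1.004


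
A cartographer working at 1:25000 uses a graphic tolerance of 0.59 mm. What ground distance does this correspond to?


ground = 0.59 mm * 25000 / 1000 = 14.75 m

14.75 m


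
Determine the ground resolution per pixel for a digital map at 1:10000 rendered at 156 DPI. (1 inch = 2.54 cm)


pixel_cm = 2.54 / 156 ≈ 0.016282 cm
ground = pixel_cm * 10000 / 100 = 2.54 * 10000 / (156 * 100) = 25400 / 15600 ≈ 1.63 m

1.63 m


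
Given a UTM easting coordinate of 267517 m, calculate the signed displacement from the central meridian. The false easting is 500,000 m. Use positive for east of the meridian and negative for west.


displacement = 267517 - 500000 = -232483 m

-232483 m


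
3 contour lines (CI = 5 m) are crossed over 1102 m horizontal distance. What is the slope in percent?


elevation change = 3 * 5 = 15 m
slope = 15 / 1102 * 100 = 1.4%

1.4%


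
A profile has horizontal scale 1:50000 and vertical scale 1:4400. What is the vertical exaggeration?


VE = horizontal_scale / vertical_scale = 50000 / 4400 ≈ 11.4

11.4x


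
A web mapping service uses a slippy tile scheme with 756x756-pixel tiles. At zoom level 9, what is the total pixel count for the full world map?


tiles per axis = 2^9 = 512
total tiles = 512^2 = 262144
pixels per axis = 512 * 756 = 387072
total pixels = 387072^2 = 149824733184

149824733184 pixels


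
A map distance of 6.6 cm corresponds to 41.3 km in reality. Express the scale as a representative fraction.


ground = 41.3 km = 4130000 cm; RF denominator = ground / map = 4130000 / 6.6 ≈ 625758; RF = 1:625758

1:625758


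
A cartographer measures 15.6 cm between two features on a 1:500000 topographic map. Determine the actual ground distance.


ground = 15.6 cm * 500000 / 100 = 78000.0 m = 78.0 km

78.0 km


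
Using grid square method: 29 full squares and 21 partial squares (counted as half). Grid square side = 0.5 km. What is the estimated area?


effective squares = 29 + 21 * 0.5 = 39.5
area = 39.5 * 0.25 = 9.875 km^2

9.875 km^2


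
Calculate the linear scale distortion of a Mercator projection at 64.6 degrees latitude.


SF = 1 / cos(64.6) = 1 / 0.428935 = 2.331

2.331


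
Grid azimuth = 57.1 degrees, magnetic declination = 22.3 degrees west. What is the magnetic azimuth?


magnetic azimuth = grid azimuth - declination (east +ve)
mag_az = 57.1 - -22.3 = 79.4 degrees

79.4 degrees


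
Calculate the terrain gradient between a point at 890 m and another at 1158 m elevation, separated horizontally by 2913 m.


gradient = (1158 - 890) / 2913 = 268 / 2913 = 0.092

0.092


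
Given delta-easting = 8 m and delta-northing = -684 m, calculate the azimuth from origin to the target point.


az = atan2(8, -684) = 179.3 deg
adjusted to 0-360: 179.3 degrees

179.3 degrees


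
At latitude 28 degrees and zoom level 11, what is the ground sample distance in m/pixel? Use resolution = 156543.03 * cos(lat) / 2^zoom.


res = 156543.03 * cos(28) / 2^11 = 156543.03 * 0.88294759 / 2048 = 67.49 m/pixel

67.49 m/pixel


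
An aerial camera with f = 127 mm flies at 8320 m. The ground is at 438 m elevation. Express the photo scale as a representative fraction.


scale = f / (H - h) = 127 mm / 7882 m = 127 / 7882000 = 1:62063

1:62063


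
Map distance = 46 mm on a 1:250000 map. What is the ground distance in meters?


ground = 46 mm * 250000 / 1000 = 11500.0 m

11500.0 m


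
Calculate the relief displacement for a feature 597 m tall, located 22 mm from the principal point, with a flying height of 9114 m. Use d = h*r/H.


d = h * r / H = 597 * 22 / 9114 = 1.44 mm

1.44 mm


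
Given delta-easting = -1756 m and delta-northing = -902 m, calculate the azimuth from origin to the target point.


az = atan2(-1756, -902) = -117.2 deg
adjusted to 0-360: 242.8 degrees

242.8 degrees


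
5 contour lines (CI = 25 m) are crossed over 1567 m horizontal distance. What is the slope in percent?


elevation change = 5 * 25 = 125 m
slope = 125 / 1567 * 100 = 8.0%

8.0%


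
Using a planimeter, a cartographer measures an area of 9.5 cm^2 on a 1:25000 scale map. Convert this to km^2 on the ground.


ground_area = 9.5 * (25000/100)^2 = 593750.0 m^2 = 0.59375 km^2 ≈ 0.594 km^2

0.594 km^2


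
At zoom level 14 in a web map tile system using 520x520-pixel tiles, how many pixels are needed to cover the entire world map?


tiles per axis = 2^14 = 16384
total tiles = 16384^2 = 268435456
pixels per axis = 16384 * 520 = 8519680
total pixels = 8519680^2 = 72584947302400

72584947302400 pixels


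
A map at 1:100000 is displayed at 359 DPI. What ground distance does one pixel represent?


pixel_cm = 2.54 / 359 ≈ 0.007075 cm
ground = pixel_cm * 100000 / 100 = 2.54 * 100000 / (359 * 100) = 254000 / 35900 ≈ 7.08 m

7.08 m


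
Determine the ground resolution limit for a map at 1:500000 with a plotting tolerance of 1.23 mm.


ground = 1.23 mm * 500000 / 1000 = 615.0 m

615.0 m


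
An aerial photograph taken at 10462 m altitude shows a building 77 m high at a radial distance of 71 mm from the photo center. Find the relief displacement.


d = h * r / H = 77 * 71 / 10462 = 0.52 mm

0.52 mm


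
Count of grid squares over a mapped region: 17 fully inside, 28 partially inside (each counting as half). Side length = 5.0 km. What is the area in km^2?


effective squares = 17 + 28 * 0.5 = 31.0
area = 31.0 * 25.0 = 775.0 km^2

775.0 km^2


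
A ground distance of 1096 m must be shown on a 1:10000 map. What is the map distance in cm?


map_cm = 1096 * 100 / 10000 = 10.96 cm

10.96 cm


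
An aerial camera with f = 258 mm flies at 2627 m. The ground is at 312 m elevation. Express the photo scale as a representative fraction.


scale = f / (H - h) = 258 mm / 2315 m = 258 / 2315000 = 1:8973

1:8973


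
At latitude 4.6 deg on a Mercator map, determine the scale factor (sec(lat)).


SF = 1 / cos(4.6) = 1 / 0.996779 = 1.003

1.003


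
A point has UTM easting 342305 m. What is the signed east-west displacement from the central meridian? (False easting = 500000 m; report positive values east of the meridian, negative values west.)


displacement = 342305 - 500000 = -157695 m

-157695 m


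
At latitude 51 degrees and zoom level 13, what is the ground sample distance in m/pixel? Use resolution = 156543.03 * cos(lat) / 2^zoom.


res = 156543.03 * cos(51) / 2^13 = 156543.03 * 0.62932039 / 8192 = 12.03 m/pixel

12.03 m/pixel


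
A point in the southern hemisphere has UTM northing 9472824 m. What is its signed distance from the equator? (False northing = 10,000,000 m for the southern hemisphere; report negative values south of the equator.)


For southern: actual = 9472824 - 10000000 = -527176 m

-527176 m


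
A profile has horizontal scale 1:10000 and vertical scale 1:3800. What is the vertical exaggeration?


VE = horizontal_scale / vertical_scale = 10000 / 3800 ≈ 2.6

2.6x


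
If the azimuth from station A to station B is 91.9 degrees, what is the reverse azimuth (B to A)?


back azimuth = (91.9 + 180) mod 360 = 271.9 degrees

271.9 degrees


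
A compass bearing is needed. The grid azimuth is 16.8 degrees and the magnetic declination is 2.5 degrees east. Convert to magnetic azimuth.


magnetic azimuth = grid azimuth - declination (east +ve)
mag_az = 16.8 - 2.5 = 14.3 degrees

14.3 degrees


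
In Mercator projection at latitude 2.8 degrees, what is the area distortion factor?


area_distortion = 1/cos^2(2.8) = 1.002

1.002


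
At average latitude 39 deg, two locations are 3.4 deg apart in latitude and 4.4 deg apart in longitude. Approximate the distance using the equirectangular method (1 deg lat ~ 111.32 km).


dlat_km = 3.4 * 111.32 = 378.488
dlon_km = 4.4 * 111.32 * cos(39) ≈ 380.652
dist = sqrt(378.488^2 + 380.652^2) ≈ 536.8 km

536.8 km


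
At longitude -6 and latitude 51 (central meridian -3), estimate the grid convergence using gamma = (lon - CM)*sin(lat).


gamma = (-6 - -3) * sin(51) = -3 * 0.777146 = -2.331 degrees

-2.331 degrees


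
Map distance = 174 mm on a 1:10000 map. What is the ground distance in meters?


ground = 174 mm * 10000 / 1000 = 1740.0 m

1740.0 m


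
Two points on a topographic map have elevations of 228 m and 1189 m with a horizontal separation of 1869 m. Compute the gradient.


gradient = (1189 - 228) / 1869 = 961 / 1869 = 0.5142

0.5142


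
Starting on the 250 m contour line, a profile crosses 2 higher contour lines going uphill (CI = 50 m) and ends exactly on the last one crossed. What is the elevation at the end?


elevation = 250 + 2 * 50 = 350 m

350 m


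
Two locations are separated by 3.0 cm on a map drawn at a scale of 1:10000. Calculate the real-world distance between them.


ground = 3.0 cm * 10000 / 100 = 300.0 m

300.0 m


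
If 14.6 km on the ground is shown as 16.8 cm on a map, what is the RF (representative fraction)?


ground = 14.6 km = 1460000 cm; RF denominator = ground / map = 1460000 / 16.8 ≈ 86905; RF = 1:86905

1:86905


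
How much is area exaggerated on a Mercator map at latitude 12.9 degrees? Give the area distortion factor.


area_distortion = 1/cos^2(12.9) = 1.052

1.052


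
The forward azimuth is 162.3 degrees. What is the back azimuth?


back azimuth = (162.3 + 180) mod 360 = 342.3 degrees

342.3 degrees


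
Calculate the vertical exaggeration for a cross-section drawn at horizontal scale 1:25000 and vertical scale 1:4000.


VE = horizontal_scale / vertical_scale = 25000 / 4000 = 6.25

6.25x


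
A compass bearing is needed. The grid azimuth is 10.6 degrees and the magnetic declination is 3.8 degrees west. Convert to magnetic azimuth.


magnetic azimuth = grid azimuth - declination (east +ve)
mag_az = 10.6 - -3.8 = 14.4 degrees

14.4 degrees


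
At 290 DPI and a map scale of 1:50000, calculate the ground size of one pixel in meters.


pixel_cm = 2.54 / 290 ≈ 0.008759 cm
ground = pixel_cm * 50000 / 100 = 2.54 * 50000 / (290 * 100) = 127000 / 29000 ≈ 4.38 m

4.38 m


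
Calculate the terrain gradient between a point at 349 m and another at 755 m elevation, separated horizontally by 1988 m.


gradient = (755 - 349) / 1988 = 406 / 1988 = 0.2042

0.2042


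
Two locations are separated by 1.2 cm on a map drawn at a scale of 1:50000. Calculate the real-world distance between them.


ground = 1.2 cm * 50000 / 100 = 600.0 m

600.0 m


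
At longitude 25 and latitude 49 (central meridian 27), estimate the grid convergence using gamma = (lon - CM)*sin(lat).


gamma = (25 - 27) * sin(49) = -2 * 0.75471 = -1.509 degrees

-1.509 degrees


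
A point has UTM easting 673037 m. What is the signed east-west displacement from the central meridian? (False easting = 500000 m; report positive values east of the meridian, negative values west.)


displacement = 673037 - 500000 = 173037 m

173037 m


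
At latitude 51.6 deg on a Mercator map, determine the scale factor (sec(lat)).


SF = 1 / cos(51.6) = 1 / 0.621148 = 1.61

1.61


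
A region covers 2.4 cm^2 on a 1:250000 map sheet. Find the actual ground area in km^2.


ground_area = 2.4 * (250000/100)^2 = 15000000.0 m^2 = 15.0 km^2

15.0 km^2


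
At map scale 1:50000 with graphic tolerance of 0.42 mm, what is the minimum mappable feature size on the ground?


ground = 0.42 mm * 50000 / 1000 = 21.0 m

21.0 m


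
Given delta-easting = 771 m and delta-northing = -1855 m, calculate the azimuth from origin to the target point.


az = atan2(771, -1855) = 157.4 deg
adjusted to 0-360: 157.4 degrees

157.4 degrees


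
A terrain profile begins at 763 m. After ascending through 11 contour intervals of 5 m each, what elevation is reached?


elevation = 763 + 11 * 5 = 818 m

818 m


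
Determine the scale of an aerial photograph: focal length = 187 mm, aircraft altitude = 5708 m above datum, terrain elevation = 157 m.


scale = f / (H - h) = 187 mm / 5551 m = 187 / 5551000 = 1:29684

1:29684


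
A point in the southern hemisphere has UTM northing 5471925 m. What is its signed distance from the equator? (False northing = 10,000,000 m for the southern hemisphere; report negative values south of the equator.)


For southern: actual = 5471925 - 10000000 = -4528075 m

-4528075 m


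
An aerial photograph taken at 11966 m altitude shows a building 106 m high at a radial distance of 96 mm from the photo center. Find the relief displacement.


d = h * r / H = 106 * 96 / 11966 = 0.85 mm

0.85 mm


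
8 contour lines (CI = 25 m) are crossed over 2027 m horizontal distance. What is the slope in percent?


elevation change = 8 * 25 = 200 m
slope = 200 / 2027 * 100 = 9.9%

9.9%


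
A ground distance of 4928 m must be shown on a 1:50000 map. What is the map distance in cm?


map_cm = 4928 * 100 / 50000 = 9.856 cm ≈ 9.86 cm

9.86 cm


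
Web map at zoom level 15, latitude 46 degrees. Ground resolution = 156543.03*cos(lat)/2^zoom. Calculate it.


res = 156543.03 * cos(46) / 2^15 = 156543.03 * 0.69465837 / 32768 = 3.32 m/pixel

3.32 m/pixel


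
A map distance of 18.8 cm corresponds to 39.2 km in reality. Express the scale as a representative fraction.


ground = 39.2 km = 3920000 cm; RF denominator = ground / map = 3920000 / 18.8 ≈ 208511; RF = 1:208511

1:208511


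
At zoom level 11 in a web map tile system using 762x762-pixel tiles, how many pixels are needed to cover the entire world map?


tiles per axis = 2^11 = 2048
total tiles = 2048^2 = 4194304
pixels per axis = 2048 * 762 = 1560576
total pixels = 1560576^2 = 2435397451776

2435397451776 pixels


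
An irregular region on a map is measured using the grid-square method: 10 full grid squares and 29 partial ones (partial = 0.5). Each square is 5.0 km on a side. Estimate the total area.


effective squares = 10 + 29 * 0.5 = 24.5
area = 24.5 * 25.0 = 612.5 km^2

612.5 km^2


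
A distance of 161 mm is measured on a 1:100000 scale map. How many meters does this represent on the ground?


ground = 161 mm * 100000 / 1000 = 16100.0 m

16100.0 m


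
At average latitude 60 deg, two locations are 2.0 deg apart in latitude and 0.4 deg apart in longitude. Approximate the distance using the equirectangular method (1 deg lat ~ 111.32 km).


dlat_km = 2.0 * 111.32 = 222.64
dlon_km = 0.4 * 111.32 * cos(60) ≈ 22.264
dist = sqrt(222.64^2 + 22.264^2) ≈ 223.8 km

223.8 km


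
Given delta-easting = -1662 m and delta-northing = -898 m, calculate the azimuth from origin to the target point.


az = atan2(-1662, -898) = -118.4 deg
adjusted to 0-360: 241.6 degrees

241.6 degrees


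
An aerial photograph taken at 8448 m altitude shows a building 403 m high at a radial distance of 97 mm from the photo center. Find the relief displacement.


d = h * r / H = 403 * 97 / 8448 = 4.63 mm

4.63 mm


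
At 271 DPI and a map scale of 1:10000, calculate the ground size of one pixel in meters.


pixel_cm = 2.54 / 271 ≈ 0.009373 cm
ground = pixel_cm * 10000 / 100 = 2.54 * 10000 / (271 * 100) = 25400 / 27100 ≈ 0.94 m

0.94 m


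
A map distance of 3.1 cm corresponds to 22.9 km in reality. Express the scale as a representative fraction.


ground = 22.9 km = 2290000 cm; RF denominator = ground / map = 2290000 / 3.1 ≈ 738710; RF = 1:738710

1:738710


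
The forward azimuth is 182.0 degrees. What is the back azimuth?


back azimuth = (182.0 + 180) mod 360 = 2.0 degrees

2.0 degrees


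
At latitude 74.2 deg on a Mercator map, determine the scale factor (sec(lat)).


SF = 1 / cos(74.2) = 1 / 0.27228 = 3.673

3.673


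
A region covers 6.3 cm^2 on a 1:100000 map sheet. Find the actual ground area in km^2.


ground_area = 6.3 * (100000/100)^2 = 6300000.0 m^2 = 6.3 km^2

6.3 km^2


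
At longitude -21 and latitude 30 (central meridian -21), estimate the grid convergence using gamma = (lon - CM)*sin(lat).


gamma = (-21 - -21) * sin(30) = 0 * 0.5 = 0.0 degrees

0.0 degrees


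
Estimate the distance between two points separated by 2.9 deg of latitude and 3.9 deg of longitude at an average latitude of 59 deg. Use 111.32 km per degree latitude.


dlat_km = 2.9 * 111.32 = 322.828
dlon_km = 3.9 * 111.32 * cos(59) ≈ 223.603
dist = sqrt(322.828^2 + 223.603^2) ≈ 392.7 km

392.7 km


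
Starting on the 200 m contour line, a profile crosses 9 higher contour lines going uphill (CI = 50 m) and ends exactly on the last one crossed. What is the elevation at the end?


elevation = 200 + 9 * 50 = 650 m

650 m


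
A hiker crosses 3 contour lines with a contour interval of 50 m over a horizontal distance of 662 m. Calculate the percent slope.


elevation change = 3 * 50 = 150 m
slope = 150 / 662 * 100 = 22.7%

22.7%


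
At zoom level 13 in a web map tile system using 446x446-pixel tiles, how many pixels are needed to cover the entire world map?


tiles per axis = 2^13 = 8192
total tiles = 8192^2 = 67108864
pixels per axis = 8192 * 446 = 3653632
total pixels = 3653632^2 = 13349026791424

13349026791424 pixels


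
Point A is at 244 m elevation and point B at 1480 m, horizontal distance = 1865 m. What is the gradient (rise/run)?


gradient = (1480 - 244) / 1865 = 1236 / 1865 = 0.6627

0.6627


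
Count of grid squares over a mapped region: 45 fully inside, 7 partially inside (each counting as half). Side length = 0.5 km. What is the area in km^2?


effective squares = 45 + 7 * 0.5 = 48.5
area = 48.5 * 0.25 = 12.125 km^2

12.125 km^2


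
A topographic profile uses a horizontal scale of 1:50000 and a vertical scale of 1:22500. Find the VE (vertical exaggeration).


VE = horizontal_scale / vertical_scale = 50000 / 22500 ≈ 2.2

2.2x


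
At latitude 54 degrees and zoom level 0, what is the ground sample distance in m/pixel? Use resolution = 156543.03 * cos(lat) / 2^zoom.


res = 156543.03 * cos(54) / 2^0 = 156543.03 * 0.58778525 / 1 = 92013.68 m/pixel

92013.68 m/pixel


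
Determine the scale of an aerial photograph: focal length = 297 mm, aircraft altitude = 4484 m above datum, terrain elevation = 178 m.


scale = f / (H - h) = 297 mm / 4306 m = 297 / 4306000 = 1:14498

1:14498


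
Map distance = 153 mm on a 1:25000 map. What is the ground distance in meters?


ground = 153 mm * 25000 / 1000 = 3825.0 m

3825.0 m


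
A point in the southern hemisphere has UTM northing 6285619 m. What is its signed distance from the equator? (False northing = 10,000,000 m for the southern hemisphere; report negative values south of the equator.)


For southern: actual = 6285619 - 10000000 = -3714381 m

-3714381 m


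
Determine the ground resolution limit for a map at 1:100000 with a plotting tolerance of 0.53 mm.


ground = 0.53 mm * 100000 / 1000 = 53.0 m

53.0 m


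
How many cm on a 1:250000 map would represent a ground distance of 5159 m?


map_cm = 5159 * 100 / 250000 = 2.0636 cm ≈ 2.06 cm

2.06 cm


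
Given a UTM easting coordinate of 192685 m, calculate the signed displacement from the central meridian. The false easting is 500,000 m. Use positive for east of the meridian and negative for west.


displacement = 192685 - 500000 = -307315 m

-307315 m


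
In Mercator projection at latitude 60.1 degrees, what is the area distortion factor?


area_distortion = 1/cos^2(60.1) = 4.024

4.024


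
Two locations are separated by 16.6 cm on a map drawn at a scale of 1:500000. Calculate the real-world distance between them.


ground = 16.6 cm * 500000 / 100 = 83000.0 m = 83.0 km

83.0 km


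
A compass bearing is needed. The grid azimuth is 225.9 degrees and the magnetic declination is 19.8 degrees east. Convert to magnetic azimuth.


magnetic azimuth = grid azimuth - declination (east +ve)
mag_az = 225.9 - 19.8 = 206.1 degrees

206.1 degrees


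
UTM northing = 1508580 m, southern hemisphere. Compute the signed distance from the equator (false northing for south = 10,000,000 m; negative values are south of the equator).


For southern: actual = 1508580 - 10000000 = -8491420 m

-8491420 m


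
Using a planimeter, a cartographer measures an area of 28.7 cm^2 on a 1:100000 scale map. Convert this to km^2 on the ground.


ground_area = 28.7 * (100000/100)^2 = 28700000.0 m^2 = 28.7 km^2

28.7 km^2


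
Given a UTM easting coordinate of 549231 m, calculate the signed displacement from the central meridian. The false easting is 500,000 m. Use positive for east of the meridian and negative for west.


displacement = 549231 - 500000 = 49231 m

49231 m


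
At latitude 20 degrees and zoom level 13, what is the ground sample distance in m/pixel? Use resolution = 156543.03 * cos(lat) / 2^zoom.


res = 156543.03 * cos(20) / 2^13 = 156543.03 * 0.93969262 / 8192 = 17.96 m/pixel

17.96 m/pixel


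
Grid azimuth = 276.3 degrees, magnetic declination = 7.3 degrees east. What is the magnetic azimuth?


magnetic azimuth = grid azimuth - declination (east +ve)
mag_az = 276.3 - 7.3 = 269.0 degrees

269.0 degrees


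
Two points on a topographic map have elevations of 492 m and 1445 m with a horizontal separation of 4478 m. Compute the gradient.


gradient = (1445 - 492) / 4478 = 953 / 4478 = 0.2128

0.2128


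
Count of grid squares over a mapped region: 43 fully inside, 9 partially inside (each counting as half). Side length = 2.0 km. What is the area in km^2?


effective squares = 43 + 9 * 0.5 = 47.5
area = 47.5 * 4.0 = 190.0 km^2

190.0 km^2


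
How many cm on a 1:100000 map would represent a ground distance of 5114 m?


map_cm = 5114 * 100 / 100000 = 5.114 cm ≈ 5.11 cm

5.11 cm


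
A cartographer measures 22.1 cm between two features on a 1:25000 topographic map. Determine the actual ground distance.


ground = 22.1 cm * 25000 / 100 = 5525.0 m = 5.525 km

5.525 km


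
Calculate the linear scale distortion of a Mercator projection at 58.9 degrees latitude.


SF = 1 / cos(58.9) = 1 / 0.516533 = 1.936

1.936


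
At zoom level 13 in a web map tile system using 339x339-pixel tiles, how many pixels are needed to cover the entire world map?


tiles per axis = 2^13 = 8192
total tiles = 8192^2 = 67108864
pixels per axis = 8192 * 339 = 2777088
total pixels = 2777088^2 = 7712217759744

7712217759744 pixels


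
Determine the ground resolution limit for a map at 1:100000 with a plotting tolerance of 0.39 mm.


ground = 0.39 mm * 100000 / 1000 = 39.0 m

39.0 m


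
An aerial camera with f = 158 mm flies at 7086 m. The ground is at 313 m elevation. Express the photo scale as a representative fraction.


scale = f / (H - h) = 158 mm / 6773 m = 158 / 6773000 = 1:42867

1:42867


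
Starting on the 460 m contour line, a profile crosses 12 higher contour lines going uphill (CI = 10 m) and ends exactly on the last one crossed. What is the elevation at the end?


elevation = 460 + 12 * 10 = 580 m

580 m


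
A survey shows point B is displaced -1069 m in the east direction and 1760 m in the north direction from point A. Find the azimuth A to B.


az = atan2(-1069, 1760) = -31.3 deg
adjusted to 0-360: 328.7 degrees

328.7 degrees


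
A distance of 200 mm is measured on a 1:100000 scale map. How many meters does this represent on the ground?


ground = 200 mm * 100000 / 1000 = 20000.0 m

20000.0 m


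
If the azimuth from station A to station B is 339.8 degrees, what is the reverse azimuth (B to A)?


back azimuth = (339.8 + 180) mod 360 = 159.8 degrees

159.8 degrees


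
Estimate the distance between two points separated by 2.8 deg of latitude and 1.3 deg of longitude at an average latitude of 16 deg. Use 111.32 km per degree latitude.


dlat_km = 2.8 * 111.32 = 311.696
dlon_km = 1.3 * 111.32 * cos(16) ≈ 139.11
dist = sqrt(311.696^2 + 139.11^2) ≈ 341.3 km

341.3 km


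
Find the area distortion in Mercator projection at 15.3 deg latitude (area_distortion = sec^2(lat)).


area_distortion = 1/cos^2(15.3) = 1.075

1.075


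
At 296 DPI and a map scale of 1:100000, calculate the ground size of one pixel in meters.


pixel_cm = 2.54 / 296 ≈ 0.008581 cm
ground = pixel_cm * 100000 / 100 = 2.54 * 100000 / (296 * 100) = 254000 / 29600 ≈ 8.58 m

8.58 m


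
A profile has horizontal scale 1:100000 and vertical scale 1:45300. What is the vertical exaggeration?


VE = horizontal_scale / vertical_scale = 100000 / 45300 ≈ 2.2

2.2x


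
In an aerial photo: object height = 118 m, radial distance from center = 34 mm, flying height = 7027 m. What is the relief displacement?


d = h * r / H = 118 * 34 / 7027 = 0.57 mm

0.57 mm


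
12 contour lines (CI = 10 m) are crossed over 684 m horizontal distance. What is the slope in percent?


elevation change = 12 * 10 = 120 m
slope = 120 / 684 * 100 = 17.5%

17.5%


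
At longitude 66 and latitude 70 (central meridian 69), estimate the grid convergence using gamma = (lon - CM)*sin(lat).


gamma = (66 - 69) * sin(70) = -3 * 0.939693 = -2.819 degrees

-2.819 degrees


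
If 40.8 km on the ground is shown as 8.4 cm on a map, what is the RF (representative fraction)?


ground = 40.8 km = 4080000 cm; RF denominator = ground / map = 4080000 / 8.4 ≈ 485714; RF = 1:485714

1:485714


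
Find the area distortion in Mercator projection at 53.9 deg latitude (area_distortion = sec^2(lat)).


area_distortion = 1/cos^2(53.9) = 2.881

2.881


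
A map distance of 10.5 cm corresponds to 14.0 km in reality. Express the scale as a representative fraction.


ground = 14.0 km = 1400000 cm; RF denominator = ground / map = 1400000 / 10.5 ≈ 133333; RF = 1:133333

1:133333


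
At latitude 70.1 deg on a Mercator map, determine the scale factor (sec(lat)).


SF = 1 / cos(70.1) = 1 / 0.34038 = 2.938

2.938


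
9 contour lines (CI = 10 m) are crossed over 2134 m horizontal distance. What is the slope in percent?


elevation change = 9 * 10 = 90 m
slope = 90 / 2134 * 100 = 4.2%

4.2%


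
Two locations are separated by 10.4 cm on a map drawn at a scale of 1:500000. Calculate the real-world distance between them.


ground = 10.4 cm * 500000 / 100 = 52000.0 m = 52.0 km

52.0 km


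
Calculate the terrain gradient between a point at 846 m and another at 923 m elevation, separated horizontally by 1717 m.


gradient = (923 - 846) / 1717 = 77 / 1717 = 0.0448

0.0448


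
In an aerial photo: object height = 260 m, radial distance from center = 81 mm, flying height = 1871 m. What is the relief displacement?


d = h * r / H = 260 * 81 / 1871 = 11.26 mm

11.26 mm


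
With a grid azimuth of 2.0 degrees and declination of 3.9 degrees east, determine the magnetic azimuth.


magnetic azimuth = grid azimuth - declination (east +ve)
mag_az = 2.0 - 3.9 = 358.1 degrees

358.1 degrees


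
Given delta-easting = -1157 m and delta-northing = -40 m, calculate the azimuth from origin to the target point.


az = atan2(-1157, -40) = -92.0 deg
adjusted to 0-360: 268.0 degrees

268.0 degrees


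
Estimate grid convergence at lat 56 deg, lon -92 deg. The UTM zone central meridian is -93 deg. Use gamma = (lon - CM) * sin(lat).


gamma = (-92 - -93) * sin(56) = 1 * 0.829038 = 0.829 degrees

0.829 degrees


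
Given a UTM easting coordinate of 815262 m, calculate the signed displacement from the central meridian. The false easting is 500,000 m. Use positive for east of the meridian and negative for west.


displacement = 815262 - 500000 = 315262 m

315262 m


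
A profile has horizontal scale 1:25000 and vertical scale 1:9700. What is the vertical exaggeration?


VE = horizontal_scale / vertical_scale = 25000 / 9700 ≈ 2.6

2.6x


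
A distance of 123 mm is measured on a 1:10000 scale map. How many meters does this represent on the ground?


ground = 123 mm * 10000 / 1000 = 1230.0 m

1230.0 m


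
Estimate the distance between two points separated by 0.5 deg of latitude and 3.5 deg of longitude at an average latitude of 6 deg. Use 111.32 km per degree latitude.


dlat_km = 0.5 * 111.32 = 55.66
dlon_km = 3.5 * 111.32 * cos(6) ≈ 387.486
dist = sqrt(55.66^2 + 387.486^2) ≈ 391.5 km

391.5 km


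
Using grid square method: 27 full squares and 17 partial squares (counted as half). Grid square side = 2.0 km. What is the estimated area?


effective squares = 27 + 17 * 0.5 = 35.5
area = 35.5 * 4.0 = 142.0 km^2

142.0 km^2


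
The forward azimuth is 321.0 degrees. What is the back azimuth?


back azimuth = (321.0 + 180) mod 360 = 141.0 degrees

141.0 degrees


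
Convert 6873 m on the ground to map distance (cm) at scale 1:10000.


map_cm = 6873 * 100 / 10000 = 68.73 cm

68.73 cm


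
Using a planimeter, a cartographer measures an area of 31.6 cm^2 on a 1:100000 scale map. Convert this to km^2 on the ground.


ground_area = 31.6 * (100000/100)^2 = 31600000.0 m^2 = 31.6 km^2

31.6 km^2


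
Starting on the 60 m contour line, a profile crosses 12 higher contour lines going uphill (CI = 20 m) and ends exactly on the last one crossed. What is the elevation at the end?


elevation = 60 + 12 * 20 = 300 m

300 m


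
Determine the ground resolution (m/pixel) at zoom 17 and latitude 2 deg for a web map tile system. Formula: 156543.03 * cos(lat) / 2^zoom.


res = 156543.03 * cos(2) / 2^17 = 156543.03 * 0.99939083 / 131072 = 1.19 m/pixel

1.19 m/pixel


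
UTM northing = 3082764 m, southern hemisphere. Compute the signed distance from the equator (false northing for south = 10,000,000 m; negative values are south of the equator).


For southern: actual = 3082764 - 10000000 = -6917236 m

-6917236 m


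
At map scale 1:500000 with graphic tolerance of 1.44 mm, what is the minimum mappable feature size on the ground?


ground = 1.44 mm * 500000 / 1000 = 720.0 m

720.0 m


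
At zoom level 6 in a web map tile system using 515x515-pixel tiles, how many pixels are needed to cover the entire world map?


tiles per axis = 2^6 = 64
total tiles = 64^2 = 4096
pixels per axis = 64 * 515 = 32960
total pixels = 32960^2 = 1086361600

1086361600 pixels


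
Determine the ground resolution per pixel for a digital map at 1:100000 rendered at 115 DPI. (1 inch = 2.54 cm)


pixel_cm = 2.54 / 115 ≈ 0.022087 cm
ground = pixel_cm * 100000 / 100 = 2.54 * 100000 / (115 * 100) = 254000 / 11500 ≈ 22.09 m

22.09 m


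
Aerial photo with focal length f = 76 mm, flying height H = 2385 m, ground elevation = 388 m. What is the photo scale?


scale = f / (H - h) = 76 mm / 1997 m = 76 / 1997000 = 1:26276

1:26276


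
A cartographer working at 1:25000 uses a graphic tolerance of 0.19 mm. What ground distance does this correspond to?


ground = 0.19 mm * 25000 / 1000 = 4.75 m

4.75 m


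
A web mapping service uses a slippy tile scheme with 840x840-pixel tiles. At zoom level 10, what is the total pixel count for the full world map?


tiles per axis = 2^10 = 1024
total tiles = 1024^2 = 1048576
pixels per axis = 1024 * 840 = 860160
total pixels = 860160^2 = 739875225600

739875225600 pixels


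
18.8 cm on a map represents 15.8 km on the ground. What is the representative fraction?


ground = 15.8 km = 1580000 cm; RF denominator = ground / map = 1580000 / 18.8 ≈ 84043; RF = 1:84043

1:84043


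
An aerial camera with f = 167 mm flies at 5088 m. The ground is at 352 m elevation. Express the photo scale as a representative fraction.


scale = f / (H - h) = 167 mm / 4736 m = 167 / 4736000 = 1:28359

1:28359


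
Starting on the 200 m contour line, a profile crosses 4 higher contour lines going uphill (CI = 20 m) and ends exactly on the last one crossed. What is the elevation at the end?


elevation = 200 + 4 * 20 = 280 m

280 m


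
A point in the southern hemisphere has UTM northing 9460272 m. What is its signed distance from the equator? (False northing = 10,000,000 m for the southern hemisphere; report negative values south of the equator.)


For southern: actual = 9460272 - 10000000 = -539728 m

-539728 m


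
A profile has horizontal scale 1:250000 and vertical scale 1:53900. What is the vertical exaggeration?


VE = horizontal_scale / vertical_scale = 250000 / 53900 ≈ 4.6

4.6x


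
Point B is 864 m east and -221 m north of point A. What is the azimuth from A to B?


az = atan2(864, -221) = 104.3 deg
adjusted to 0-360: 104.3 degrees

104.3 degrees


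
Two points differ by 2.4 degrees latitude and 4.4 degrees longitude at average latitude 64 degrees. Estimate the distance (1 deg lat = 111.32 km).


dlat_km = 2.4 * 111.32 = 267.168
dlon_km = 4.4 * 111.32 * cos(64) ≈ 214.718
dist = sqrt(267.168^2 + 214.718^2) ≈ 342.8 km

342.8 km


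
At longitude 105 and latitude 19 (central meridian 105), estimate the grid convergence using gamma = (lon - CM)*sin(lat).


gamma = (105 - 105) * sin(19) = 0 * 0.325568 = 0.0 degrees

0.0 degrees


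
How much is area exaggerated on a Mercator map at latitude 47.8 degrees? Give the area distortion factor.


area_distortion = 1/cos^2(47.8) = 2.216

2.216


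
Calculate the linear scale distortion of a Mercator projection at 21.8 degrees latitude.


SF = 1 / cos(21.8) = 1 / 0.928486 = 1.077

1.077


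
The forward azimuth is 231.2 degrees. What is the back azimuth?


back azimuth = (231.2 + 180) mod 360 = 51.2 degrees

51.2 degrees
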